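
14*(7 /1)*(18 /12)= 147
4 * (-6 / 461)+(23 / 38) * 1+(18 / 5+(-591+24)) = -49299751 / 87590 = -562.85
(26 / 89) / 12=13 / 534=0.02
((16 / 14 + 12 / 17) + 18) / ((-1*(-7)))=2362 / 833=2.84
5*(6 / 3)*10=100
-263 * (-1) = 263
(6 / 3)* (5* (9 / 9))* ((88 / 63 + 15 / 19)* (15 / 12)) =65425 / 2394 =27.33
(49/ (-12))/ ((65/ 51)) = -833/ 260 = -3.20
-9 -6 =-15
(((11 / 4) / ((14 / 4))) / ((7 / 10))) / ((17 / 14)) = 110 / 119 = 0.92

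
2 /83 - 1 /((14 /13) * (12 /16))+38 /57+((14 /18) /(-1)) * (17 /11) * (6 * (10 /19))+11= 2424991 /364287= 6.66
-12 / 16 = -3 / 4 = -0.75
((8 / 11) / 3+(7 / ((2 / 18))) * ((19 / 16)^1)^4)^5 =1474152449733207426912059196402975356893007 / 47311787058465621301391857287168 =31158249167.62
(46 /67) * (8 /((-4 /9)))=-828 /67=-12.36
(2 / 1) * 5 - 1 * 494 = -484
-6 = -6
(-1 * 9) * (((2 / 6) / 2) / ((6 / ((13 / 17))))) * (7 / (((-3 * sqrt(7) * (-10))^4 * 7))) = -0.00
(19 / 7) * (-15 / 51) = -95 / 119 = -0.80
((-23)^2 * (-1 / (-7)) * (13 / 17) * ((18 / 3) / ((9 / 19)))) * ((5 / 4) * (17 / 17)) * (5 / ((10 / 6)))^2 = 1959945 / 238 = 8235.06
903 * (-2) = -1806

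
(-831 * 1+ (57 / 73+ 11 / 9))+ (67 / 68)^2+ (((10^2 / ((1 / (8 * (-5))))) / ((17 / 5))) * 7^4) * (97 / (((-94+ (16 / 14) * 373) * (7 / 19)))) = -7910654388934013 / 3533156784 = -2238976.32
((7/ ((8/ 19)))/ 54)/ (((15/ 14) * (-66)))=-931/ 213840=-0.00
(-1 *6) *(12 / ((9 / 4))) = -32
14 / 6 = 7 / 3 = 2.33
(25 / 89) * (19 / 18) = 475 / 1602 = 0.30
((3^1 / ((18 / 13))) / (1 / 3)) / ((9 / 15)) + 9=19.83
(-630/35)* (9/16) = -81/8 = -10.12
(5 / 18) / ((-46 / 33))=-55 / 276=-0.20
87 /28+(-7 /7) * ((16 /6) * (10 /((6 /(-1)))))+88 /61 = 138259 /15372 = 8.99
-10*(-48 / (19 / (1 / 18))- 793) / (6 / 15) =1130225 / 57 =19828.51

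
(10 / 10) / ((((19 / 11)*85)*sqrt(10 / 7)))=11*sqrt(70) / 16150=0.01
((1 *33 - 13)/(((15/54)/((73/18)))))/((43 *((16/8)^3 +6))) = 146/301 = 0.49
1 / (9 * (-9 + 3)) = -1 / 54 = -0.02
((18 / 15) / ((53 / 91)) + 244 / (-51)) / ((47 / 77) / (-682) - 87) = 0.03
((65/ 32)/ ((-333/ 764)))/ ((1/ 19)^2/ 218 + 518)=-0.01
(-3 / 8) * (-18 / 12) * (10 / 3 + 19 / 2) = 231 / 32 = 7.22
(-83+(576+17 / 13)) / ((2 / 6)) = 19278 / 13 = 1482.92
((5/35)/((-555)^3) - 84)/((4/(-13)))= 1306771420513/4786708500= 273.00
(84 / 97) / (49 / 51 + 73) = 1071 / 91471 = 0.01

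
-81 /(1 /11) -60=-951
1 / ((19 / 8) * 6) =4 / 57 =0.07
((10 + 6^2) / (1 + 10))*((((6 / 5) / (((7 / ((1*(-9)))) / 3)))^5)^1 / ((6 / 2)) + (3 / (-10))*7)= -1715922492549 / 577740625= -2970.06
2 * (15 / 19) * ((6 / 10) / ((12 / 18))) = 27 / 19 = 1.42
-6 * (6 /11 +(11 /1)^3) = -87882 /11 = -7989.27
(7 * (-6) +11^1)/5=-31/5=-6.20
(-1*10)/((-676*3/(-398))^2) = -198005/514098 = -0.39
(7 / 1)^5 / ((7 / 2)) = 4802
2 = 2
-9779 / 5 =-1955.80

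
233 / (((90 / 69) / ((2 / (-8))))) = -5359 / 120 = -44.66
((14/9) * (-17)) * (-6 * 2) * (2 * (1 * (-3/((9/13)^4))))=-54380144/6561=-8288.39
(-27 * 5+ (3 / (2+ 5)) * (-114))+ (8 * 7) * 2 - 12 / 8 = -1027 / 14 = -73.36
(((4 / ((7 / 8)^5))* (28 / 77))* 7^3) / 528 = 32768 / 17787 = 1.84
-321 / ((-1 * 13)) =24.69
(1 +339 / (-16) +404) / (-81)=-2047 / 432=-4.74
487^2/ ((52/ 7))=1660183/ 52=31926.60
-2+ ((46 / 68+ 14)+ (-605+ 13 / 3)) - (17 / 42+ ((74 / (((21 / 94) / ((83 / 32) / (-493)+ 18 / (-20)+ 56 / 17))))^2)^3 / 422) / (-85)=303139683763945105795944783365801370694249909 / 44298817662823453868974080000000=6843064888802.81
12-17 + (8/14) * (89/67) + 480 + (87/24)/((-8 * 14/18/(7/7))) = 14262897/30016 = 475.18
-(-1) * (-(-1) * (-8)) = -8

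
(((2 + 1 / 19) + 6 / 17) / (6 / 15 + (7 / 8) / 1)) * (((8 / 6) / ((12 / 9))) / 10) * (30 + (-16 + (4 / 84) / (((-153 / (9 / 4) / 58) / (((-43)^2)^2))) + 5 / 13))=-95367829966 / 3640533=-26196.12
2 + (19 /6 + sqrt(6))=sqrt(6) + 31 /6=7.62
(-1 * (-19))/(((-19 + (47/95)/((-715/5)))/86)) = -11098945/129081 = -85.98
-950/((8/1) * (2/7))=-3325/8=-415.62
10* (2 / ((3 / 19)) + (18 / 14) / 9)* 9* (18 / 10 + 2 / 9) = 6994 / 3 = 2331.33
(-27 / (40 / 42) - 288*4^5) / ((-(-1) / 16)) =-23595228 / 5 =-4719045.60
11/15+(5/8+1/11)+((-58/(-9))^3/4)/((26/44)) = 478214207/4169880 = 114.68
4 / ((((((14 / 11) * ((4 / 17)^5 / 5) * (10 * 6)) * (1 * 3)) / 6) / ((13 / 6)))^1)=203039551 / 129024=1573.66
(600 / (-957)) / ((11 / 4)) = -0.23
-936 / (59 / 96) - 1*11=-90505 / 59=-1533.98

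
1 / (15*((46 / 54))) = 9 / 115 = 0.08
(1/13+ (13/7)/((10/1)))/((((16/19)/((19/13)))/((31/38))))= 140771/378560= 0.37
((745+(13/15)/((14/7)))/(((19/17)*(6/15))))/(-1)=-20009/12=-1667.42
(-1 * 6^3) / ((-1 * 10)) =108 / 5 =21.60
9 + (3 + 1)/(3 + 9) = 28/3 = 9.33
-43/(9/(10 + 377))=-1849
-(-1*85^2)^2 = -52200625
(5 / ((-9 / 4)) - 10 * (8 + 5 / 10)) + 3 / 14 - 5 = -11593 / 126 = -92.01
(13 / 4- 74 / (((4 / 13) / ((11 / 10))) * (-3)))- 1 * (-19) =3313 / 30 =110.43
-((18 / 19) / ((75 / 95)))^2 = -36 / 25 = -1.44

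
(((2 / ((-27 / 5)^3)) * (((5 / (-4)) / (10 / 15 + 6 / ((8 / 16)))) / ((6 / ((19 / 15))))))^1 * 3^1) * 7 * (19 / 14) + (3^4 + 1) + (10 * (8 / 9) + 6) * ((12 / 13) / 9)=341996027 / 4094064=83.53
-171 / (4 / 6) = -513 / 2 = -256.50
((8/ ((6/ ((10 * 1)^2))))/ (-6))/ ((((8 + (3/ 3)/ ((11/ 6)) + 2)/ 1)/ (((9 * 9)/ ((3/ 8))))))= -13200/ 29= -455.17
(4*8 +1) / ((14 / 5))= 165 / 14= 11.79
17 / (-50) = -17 / 50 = -0.34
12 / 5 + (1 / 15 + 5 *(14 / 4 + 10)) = 2099 / 30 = 69.97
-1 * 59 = -59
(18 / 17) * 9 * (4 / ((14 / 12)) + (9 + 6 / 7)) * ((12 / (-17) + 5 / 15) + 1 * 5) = 1185192 / 2023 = 585.86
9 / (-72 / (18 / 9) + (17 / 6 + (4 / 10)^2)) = -1350 / 4951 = -0.27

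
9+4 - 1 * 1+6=18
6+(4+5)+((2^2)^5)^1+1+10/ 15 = 3122/ 3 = 1040.67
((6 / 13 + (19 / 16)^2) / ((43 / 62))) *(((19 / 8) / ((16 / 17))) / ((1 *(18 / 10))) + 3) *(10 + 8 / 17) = 87149247581 / 700637184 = 124.39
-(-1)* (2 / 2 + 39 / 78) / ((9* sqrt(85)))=sqrt(85) / 510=0.02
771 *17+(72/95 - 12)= 1244097/95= 13095.76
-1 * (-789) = 789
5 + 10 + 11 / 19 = 296 / 19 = 15.58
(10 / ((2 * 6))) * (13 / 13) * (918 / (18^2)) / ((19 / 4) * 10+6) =0.04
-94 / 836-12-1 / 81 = -410521 / 33858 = -12.12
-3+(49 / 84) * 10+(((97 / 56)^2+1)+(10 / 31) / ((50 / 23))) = 10181489 / 1458240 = 6.98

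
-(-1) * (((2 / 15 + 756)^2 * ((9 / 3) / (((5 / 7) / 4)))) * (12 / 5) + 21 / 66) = 23052461.07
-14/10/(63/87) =-29/15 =-1.93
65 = 65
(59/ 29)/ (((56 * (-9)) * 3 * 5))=-59/ 219240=-0.00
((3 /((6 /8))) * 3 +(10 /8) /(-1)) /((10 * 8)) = 43 /320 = 0.13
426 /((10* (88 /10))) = 213 /44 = 4.84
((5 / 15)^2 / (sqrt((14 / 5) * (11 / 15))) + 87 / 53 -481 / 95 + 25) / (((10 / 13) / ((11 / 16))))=13 * sqrt(462) / 4032 + 15536521 / 805600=19.35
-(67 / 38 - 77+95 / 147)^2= -173608055569 / 31203396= -5563.76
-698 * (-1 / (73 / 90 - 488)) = -62820 / 43847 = -1.43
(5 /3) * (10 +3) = 65 /3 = 21.67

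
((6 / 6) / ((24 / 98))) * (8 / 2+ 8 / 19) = 343 / 19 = 18.05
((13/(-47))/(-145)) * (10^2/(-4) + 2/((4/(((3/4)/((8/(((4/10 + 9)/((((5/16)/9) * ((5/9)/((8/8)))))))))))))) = -14027/3407500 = -0.00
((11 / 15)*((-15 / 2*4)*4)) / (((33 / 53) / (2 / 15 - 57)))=361672 / 45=8037.16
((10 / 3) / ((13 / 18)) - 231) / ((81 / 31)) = -86.64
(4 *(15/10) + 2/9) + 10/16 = 6.85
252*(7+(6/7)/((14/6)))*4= 7426.29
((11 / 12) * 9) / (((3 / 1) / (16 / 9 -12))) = -253 / 9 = -28.11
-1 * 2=-2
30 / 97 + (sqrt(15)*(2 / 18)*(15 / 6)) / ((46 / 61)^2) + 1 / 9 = 367 / 873 + 18605*sqrt(15) / 38088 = 2.31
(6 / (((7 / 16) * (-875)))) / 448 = -0.00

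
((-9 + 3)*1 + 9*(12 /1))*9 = 918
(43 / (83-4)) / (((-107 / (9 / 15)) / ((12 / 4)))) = -387 / 42265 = -0.01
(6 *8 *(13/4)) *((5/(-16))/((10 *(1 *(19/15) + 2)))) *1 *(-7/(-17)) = -585/952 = -0.61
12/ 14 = 6/ 7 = 0.86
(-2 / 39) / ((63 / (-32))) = 64 / 2457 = 0.03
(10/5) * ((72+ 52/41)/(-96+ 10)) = -1.70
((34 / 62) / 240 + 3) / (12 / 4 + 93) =0.03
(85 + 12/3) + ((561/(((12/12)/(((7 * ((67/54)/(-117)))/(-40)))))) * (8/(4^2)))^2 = 2534002241809/28385510400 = 89.27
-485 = -485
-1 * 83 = -83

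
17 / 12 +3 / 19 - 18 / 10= -257 / 1140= -0.23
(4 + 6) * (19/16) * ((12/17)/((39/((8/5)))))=76/221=0.34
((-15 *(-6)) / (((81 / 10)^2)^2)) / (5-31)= -50000 / 62178597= -0.00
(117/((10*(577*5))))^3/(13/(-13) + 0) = -0.00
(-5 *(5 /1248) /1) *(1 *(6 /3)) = -25 /624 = -0.04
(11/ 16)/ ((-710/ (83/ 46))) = -913/ 522560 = -0.00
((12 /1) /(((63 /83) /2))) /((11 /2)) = 1328 /231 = 5.75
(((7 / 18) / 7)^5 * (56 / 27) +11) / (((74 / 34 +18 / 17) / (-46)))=-27428735629 / 175375530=-156.40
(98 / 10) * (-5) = -49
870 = 870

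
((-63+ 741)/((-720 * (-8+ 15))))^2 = 12769/705600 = 0.02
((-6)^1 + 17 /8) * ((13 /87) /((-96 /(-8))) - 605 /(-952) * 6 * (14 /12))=-4908757 /283968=-17.29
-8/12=-2/3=-0.67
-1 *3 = -3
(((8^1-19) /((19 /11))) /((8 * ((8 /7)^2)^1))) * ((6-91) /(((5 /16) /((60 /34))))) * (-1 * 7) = -622545 /304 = -2047.85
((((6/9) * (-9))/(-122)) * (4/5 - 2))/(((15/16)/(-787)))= 75552/1525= 49.54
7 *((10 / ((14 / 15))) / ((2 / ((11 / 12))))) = 275 / 8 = 34.38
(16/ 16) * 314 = 314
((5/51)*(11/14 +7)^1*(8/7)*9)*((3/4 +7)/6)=16895/1666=10.14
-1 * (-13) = 13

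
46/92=1/2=0.50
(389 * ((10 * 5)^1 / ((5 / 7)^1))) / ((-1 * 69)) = -394.64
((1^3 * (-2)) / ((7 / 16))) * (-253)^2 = -2048288 / 7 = -292612.57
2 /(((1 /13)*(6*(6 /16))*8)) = 13 /9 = 1.44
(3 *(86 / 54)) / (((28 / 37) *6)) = 1591 / 1512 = 1.05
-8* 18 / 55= -2.62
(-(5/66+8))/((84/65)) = -34645/5544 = -6.25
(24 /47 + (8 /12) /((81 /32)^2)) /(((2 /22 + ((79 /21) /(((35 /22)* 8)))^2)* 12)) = 1501856232800 /5226935054157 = 0.29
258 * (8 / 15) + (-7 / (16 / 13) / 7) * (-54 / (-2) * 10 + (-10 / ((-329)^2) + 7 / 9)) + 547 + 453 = 71511262597 / 77933520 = 917.59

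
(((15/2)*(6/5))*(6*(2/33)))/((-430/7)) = -126/2365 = -0.05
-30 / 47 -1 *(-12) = 534 / 47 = 11.36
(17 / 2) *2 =17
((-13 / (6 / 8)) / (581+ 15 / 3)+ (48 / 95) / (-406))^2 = 273012520036 / 287353860795225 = 0.00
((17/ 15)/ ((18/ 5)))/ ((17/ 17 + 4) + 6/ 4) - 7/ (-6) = 853/ 702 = 1.22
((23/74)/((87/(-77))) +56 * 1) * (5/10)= 358757/12876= 27.86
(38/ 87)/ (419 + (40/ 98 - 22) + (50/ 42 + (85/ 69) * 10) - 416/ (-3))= 21413/ 26943088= 0.00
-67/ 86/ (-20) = 0.04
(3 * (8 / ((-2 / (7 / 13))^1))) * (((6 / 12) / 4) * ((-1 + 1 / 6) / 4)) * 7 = 245 / 208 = 1.18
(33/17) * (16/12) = 44/17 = 2.59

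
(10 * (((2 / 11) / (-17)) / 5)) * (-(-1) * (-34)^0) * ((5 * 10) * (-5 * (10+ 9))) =101.60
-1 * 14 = -14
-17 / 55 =-0.31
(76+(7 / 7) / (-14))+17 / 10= 2717 / 35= 77.63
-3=-3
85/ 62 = 1.37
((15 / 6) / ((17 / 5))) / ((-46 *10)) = -5 / 3128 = -0.00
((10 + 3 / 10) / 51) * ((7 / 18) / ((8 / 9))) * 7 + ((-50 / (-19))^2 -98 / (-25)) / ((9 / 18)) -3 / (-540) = 985996361 / 44186400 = 22.31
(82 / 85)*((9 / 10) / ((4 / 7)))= 1.52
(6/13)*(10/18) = 10/39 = 0.26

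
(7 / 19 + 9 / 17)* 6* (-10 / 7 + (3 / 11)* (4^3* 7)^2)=431384280 / 1463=294862.80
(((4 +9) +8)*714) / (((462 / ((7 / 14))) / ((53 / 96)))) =6307 / 704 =8.96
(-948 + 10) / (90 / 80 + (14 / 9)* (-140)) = 67536 / 15599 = 4.33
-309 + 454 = 145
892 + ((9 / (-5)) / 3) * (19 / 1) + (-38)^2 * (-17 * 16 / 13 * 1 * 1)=-1906601 / 65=-29332.32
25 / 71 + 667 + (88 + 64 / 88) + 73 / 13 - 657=1062966 / 10153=104.69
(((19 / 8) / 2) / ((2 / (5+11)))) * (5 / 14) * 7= 95 / 4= 23.75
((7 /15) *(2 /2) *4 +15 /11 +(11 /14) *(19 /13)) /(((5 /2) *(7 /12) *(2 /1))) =262982 /175175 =1.50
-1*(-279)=279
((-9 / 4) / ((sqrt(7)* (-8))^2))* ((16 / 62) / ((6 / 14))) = -3 / 992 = -0.00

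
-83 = -83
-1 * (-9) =9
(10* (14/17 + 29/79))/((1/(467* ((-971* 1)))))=-7250777430/1343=-5398940.75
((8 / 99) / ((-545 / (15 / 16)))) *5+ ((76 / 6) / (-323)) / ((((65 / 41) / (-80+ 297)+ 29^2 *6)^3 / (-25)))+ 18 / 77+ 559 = 559.23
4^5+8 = 1032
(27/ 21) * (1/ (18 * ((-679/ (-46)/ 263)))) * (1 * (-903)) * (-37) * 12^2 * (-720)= -2993436207360/ 679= -4408595298.03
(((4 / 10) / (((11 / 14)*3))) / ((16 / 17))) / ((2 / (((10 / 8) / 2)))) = 119 / 2112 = 0.06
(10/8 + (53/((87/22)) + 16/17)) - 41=-150305/5916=-25.41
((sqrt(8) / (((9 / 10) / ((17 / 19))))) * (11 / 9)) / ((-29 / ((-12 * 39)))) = 194480 * sqrt(2) / 4959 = 55.46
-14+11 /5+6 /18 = -172 /15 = -11.47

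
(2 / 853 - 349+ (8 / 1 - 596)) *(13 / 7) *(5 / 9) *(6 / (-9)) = 103903670 / 161217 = 644.50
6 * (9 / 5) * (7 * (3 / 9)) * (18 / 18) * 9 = 1134 / 5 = 226.80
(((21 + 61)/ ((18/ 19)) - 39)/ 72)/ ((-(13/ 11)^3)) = -0.40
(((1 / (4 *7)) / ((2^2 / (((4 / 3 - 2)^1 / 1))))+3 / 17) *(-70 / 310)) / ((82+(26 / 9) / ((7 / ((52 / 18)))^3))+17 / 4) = -365318667 / 820247926306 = -0.00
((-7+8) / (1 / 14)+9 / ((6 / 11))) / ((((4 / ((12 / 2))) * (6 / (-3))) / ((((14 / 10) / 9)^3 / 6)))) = -20923 / 1458000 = -0.01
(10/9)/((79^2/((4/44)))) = 0.00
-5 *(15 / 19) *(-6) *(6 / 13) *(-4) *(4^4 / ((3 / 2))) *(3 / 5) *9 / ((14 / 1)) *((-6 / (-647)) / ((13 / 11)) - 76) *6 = 2726501990400 / 2077517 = 1312384.92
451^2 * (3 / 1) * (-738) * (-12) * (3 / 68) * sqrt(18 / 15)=4052968326 * sqrt(30) / 85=261164962.00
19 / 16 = 1.19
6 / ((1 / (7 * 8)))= 336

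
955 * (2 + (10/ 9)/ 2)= 21965/ 9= 2440.56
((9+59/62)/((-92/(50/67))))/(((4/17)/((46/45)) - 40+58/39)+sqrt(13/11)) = 155948091975 * sqrt(143)/31118979102525788+16417788462075/7779744775631447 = 0.00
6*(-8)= -48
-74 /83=-0.89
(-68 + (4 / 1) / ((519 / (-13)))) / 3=-35344 / 1557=-22.70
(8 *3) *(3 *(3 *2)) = 432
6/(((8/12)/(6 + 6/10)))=297/5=59.40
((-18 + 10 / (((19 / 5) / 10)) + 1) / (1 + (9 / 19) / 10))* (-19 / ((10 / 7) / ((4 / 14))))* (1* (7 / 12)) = -7847 / 398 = -19.72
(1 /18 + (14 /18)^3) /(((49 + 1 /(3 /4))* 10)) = 767 /733860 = 0.00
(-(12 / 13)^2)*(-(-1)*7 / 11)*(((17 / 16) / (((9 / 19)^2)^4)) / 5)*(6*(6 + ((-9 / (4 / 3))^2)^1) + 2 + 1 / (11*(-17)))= -55377675615956183 / 3912277323240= -14154.84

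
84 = 84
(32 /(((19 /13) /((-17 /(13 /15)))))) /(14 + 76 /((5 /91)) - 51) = -40800 /127889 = -0.32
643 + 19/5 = 3234/5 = 646.80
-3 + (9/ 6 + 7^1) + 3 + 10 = 37/ 2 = 18.50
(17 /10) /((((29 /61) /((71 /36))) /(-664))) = -6111041 /1305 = -4682.79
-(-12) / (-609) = -4 / 203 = -0.02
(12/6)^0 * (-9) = -9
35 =35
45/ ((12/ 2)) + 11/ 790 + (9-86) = -27447/ 395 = -69.49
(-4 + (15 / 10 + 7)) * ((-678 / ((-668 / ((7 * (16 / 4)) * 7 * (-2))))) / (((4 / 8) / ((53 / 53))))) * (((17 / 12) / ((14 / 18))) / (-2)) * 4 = 2178414 / 167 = 13044.40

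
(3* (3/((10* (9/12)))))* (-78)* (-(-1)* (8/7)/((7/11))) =-41184/245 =-168.10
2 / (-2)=-1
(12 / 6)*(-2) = -4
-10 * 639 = -6390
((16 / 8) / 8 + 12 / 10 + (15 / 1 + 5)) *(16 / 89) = 1716 / 445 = 3.86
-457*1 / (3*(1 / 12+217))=-1828 / 2605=-0.70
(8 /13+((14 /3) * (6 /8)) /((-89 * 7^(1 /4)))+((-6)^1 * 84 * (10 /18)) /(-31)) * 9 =34992 /403 - 9 * 7^(3 /4) /178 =86.61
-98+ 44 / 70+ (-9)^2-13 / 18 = -10769 / 630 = -17.09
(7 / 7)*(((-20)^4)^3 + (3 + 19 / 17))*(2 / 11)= 139264000000000140 / 187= 744727272727273.48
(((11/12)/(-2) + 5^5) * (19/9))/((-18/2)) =-1424791/1944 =-732.92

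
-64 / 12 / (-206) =8 / 309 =0.03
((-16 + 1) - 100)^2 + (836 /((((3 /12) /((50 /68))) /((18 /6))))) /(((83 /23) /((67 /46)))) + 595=23700920 /1411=16797.25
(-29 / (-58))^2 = 0.25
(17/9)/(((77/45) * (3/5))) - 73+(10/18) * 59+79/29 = -716624/20097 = -35.66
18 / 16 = 9 / 8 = 1.12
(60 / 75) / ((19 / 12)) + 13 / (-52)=97 / 380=0.26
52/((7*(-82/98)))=-364/41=-8.88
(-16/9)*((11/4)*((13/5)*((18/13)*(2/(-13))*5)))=176/13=13.54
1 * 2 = 2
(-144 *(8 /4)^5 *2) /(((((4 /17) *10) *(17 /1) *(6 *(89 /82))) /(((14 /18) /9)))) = -36736 /12015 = -3.06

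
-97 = -97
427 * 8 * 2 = 6832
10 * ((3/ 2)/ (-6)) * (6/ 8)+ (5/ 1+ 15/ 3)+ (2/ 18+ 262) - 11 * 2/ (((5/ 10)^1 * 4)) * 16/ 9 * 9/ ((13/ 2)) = 227597/ 936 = 243.16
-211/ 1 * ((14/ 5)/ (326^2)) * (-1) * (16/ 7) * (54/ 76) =22788/ 2524055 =0.01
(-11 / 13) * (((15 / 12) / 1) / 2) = -55 / 104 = -0.53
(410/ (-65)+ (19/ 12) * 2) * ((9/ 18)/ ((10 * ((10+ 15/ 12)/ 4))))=-98/ 1755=-0.06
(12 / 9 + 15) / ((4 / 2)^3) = 49 / 24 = 2.04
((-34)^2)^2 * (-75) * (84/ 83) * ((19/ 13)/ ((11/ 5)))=-67385381.75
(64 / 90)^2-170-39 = -422201 / 2025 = -208.49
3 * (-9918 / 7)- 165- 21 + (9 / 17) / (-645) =-113509701 / 25585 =-4436.57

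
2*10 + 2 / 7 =142 / 7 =20.29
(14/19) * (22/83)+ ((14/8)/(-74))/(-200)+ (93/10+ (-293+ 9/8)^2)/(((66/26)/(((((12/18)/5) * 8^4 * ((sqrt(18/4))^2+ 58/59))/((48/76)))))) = 260330942344664332781/1635919243200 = 159134348.12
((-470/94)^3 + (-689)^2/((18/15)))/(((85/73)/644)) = 11155265926/51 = 218730704.43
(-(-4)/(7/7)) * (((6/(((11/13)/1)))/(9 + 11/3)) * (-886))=-1983.96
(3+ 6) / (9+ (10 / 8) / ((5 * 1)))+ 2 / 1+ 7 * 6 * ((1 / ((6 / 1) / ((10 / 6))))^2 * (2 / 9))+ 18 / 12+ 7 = 219257 / 17982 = 12.19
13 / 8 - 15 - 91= -104.38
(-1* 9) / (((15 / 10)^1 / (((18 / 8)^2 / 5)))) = -243 / 40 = -6.08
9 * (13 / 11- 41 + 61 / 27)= -11155 / 33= -338.03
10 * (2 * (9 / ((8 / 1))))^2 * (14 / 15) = 189 / 4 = 47.25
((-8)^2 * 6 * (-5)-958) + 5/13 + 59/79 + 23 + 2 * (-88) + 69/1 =-3040812/1027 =-2960.87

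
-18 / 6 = -3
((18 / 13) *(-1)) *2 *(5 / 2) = -90 / 13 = -6.92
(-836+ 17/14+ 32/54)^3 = -31352719224953125/54010152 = -580496778.18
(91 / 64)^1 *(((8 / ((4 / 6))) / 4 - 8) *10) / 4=-2275 / 128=-17.77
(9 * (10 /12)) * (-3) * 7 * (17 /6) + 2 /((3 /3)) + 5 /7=-12419 /28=-443.54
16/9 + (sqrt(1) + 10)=115/9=12.78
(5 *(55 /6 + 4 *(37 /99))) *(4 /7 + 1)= 10555 /126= 83.77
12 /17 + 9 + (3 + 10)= 386 /17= 22.71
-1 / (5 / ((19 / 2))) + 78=761 / 10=76.10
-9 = -9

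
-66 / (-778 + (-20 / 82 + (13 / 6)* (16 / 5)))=20295 / 237178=0.09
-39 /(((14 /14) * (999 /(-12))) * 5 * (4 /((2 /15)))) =26 /8325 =0.00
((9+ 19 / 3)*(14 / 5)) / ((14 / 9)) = 138 / 5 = 27.60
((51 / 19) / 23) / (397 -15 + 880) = 51 / 551494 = 0.00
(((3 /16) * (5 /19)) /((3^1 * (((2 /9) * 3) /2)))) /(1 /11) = 0.54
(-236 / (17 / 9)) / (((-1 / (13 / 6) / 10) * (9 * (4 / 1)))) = 3835 / 51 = 75.20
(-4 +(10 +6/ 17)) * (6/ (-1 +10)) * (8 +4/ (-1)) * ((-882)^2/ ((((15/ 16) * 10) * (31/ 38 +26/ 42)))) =476761614336/ 486625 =979731.03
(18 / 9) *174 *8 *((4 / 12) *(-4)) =-3712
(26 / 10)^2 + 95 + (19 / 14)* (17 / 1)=43691 / 350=124.83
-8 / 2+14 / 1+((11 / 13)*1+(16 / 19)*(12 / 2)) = 3927 / 247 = 15.90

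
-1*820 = -820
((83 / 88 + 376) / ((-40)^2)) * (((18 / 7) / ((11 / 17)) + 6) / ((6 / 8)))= 66342 / 21175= 3.13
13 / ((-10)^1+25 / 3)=-39 / 5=-7.80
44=44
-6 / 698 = -0.01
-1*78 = -78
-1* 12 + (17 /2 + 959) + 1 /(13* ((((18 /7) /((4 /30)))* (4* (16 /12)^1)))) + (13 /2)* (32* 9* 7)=131596927 /9360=14059.50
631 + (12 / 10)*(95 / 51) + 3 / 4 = 43111 / 68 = 633.99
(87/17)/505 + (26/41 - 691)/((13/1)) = -242952054/4575805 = -53.09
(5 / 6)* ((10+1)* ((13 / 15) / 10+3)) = 5093 / 180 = 28.29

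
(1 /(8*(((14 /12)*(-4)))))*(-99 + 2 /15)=1483 /560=2.65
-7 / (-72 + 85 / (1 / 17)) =-7 / 1373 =-0.01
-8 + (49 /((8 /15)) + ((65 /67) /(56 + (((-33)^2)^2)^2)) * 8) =83.88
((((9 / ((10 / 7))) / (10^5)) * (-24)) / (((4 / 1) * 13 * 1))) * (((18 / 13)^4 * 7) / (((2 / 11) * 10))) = -95482233 / 232058125000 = -0.00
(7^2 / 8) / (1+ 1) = 49 / 16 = 3.06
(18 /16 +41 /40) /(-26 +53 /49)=-2107 /24420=-0.09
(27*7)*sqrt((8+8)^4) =48384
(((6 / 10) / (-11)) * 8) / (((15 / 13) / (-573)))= 59592 / 275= 216.70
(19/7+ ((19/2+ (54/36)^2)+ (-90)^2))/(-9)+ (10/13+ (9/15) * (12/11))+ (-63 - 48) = -20243891/20020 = -1011.18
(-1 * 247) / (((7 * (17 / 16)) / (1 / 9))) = -3952 / 1071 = -3.69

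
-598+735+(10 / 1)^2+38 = 275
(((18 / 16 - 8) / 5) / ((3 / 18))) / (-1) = 33 / 4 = 8.25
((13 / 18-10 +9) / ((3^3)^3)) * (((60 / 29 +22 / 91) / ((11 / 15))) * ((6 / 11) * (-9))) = 152450 / 698350653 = 0.00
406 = 406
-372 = -372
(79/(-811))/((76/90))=-3555/30818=-0.12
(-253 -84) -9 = -346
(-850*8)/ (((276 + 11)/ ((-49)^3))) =114287600/ 41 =2787502.44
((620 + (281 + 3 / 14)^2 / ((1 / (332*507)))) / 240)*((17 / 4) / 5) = 11088321839773 / 235200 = 47144225.51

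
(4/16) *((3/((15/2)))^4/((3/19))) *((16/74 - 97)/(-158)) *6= 272156/1826875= 0.15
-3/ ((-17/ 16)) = 48/ 17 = 2.82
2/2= 1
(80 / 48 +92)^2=8773.44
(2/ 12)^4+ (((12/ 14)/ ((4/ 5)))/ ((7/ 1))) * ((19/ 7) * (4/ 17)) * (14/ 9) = 164993/ 1079568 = 0.15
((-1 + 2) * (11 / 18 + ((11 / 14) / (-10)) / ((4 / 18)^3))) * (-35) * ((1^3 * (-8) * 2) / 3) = -66011 / 54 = -1222.43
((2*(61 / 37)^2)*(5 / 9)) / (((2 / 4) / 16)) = 1190720 / 12321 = 96.64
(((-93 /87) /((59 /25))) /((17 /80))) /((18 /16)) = -496000 /261783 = -1.89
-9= -9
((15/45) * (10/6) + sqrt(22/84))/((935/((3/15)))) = 0.00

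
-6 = -6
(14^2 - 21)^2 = 30625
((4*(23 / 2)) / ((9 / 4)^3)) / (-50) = -1472 / 18225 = -0.08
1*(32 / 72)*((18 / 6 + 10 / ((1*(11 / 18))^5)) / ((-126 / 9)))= -12919222 / 3382071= -3.82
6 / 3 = 2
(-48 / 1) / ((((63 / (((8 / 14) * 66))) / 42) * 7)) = -8448 / 49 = -172.41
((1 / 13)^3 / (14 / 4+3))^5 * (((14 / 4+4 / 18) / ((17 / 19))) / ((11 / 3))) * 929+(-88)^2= 82564860544171746989154965456 / 10661784677708128485167361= 7744.00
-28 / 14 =-2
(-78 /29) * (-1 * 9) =702 /29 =24.21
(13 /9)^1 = 13 /9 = 1.44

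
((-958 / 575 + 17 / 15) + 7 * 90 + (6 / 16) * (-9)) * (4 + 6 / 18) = 112320949 / 41400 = 2713.07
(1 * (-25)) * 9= -225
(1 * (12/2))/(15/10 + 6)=4/5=0.80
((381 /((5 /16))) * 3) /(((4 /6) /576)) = 15800832 /5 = 3160166.40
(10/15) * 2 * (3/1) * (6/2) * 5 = 60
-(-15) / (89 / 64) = 960 / 89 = 10.79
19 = 19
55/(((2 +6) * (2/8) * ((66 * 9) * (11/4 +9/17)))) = 85/6021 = 0.01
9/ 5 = 1.80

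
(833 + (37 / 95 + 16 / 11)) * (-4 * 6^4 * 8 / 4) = -8655662.79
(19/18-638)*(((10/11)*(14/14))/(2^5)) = -57325/3168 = -18.10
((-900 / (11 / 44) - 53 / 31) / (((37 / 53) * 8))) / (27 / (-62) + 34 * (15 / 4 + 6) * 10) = -5917609 / 30414444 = -0.19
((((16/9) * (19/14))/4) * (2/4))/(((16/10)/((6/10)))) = 19/168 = 0.11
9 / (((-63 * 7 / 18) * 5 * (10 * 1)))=-9 / 1225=-0.01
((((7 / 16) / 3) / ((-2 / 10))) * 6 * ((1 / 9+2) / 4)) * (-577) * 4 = 383705 / 72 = 5329.24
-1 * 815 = -815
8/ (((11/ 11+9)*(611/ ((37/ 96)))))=37/ 73320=0.00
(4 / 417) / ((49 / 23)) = 92 / 20433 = 0.00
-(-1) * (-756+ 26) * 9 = -6570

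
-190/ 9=-21.11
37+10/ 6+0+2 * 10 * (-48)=-2764/ 3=-921.33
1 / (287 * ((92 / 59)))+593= 15657631 / 26404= 593.00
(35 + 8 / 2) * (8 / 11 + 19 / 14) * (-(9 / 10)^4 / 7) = -82137159 / 10780000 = -7.62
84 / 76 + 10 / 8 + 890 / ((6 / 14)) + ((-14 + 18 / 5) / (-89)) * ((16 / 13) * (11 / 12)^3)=1898539241 / 913140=2079.13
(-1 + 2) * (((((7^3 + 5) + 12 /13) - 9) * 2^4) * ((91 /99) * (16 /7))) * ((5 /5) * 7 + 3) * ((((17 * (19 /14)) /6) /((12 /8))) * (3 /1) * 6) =5272702.34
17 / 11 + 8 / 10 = 129 / 55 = 2.35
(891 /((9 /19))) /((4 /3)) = 5643 /4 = 1410.75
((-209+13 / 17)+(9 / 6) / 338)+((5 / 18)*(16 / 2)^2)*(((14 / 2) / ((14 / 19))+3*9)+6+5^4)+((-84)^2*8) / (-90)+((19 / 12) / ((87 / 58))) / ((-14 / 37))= 19961377207 / 1809990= 11028.45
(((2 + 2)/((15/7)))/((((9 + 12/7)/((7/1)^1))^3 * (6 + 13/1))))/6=1647086/360703125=0.00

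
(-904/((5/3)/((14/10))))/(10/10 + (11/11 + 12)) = -1356/25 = -54.24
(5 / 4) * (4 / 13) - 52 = -671 / 13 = -51.62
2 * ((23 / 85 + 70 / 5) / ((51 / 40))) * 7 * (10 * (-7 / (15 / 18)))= -3803968 / 289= -13162.52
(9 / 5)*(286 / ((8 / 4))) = 1287 / 5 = 257.40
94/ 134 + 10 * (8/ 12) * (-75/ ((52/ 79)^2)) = -52236603/ 45292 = -1153.33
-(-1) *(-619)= -619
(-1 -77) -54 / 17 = -1380 / 17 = -81.18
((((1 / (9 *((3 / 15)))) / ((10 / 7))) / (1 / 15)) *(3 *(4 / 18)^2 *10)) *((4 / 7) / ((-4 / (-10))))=1000 / 81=12.35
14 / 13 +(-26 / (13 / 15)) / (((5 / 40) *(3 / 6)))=-6226 / 13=-478.92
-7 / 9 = -0.78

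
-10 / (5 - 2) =-10 / 3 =-3.33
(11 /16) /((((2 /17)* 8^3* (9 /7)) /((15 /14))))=935 /98304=0.01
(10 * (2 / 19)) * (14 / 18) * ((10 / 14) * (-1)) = -100 / 171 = -0.58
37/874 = 0.04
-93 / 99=-31 / 33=-0.94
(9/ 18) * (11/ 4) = 1.38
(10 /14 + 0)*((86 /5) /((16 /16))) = 86 /7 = 12.29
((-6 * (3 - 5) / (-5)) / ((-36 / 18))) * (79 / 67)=474 / 335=1.41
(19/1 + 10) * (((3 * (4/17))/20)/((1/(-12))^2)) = 12528/85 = 147.39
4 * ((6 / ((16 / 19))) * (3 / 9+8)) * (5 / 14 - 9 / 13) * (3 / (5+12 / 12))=-28975 / 728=-39.80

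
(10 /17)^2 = 100 /289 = 0.35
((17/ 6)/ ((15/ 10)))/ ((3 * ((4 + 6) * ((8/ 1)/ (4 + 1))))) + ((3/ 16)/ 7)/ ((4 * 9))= 485/ 12096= 0.04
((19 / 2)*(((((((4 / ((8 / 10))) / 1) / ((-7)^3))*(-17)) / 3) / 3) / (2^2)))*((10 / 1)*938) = 613.41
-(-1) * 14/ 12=7/ 6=1.17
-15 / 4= -3.75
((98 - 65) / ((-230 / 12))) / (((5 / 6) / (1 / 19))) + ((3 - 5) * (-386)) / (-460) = -19523 / 10925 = -1.79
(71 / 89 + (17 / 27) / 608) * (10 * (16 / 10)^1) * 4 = 51.12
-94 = -94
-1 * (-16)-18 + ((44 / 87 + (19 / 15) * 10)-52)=-1184 / 29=-40.83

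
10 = 10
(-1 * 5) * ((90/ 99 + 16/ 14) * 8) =-6320/ 77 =-82.08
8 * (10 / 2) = 40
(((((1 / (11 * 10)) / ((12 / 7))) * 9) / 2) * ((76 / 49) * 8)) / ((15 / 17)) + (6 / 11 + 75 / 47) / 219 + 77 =510840976 / 6604675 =77.35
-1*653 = -653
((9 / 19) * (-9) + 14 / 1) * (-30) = -5550 / 19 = -292.11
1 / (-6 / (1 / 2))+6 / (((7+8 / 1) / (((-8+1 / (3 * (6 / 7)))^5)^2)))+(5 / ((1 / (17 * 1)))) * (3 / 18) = 2329194173273592215569 / 8926168066560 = 260939986.33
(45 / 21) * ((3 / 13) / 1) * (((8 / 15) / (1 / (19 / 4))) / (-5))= -114 / 455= -0.25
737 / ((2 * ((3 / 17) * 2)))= 12529 / 12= 1044.08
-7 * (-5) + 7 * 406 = 2877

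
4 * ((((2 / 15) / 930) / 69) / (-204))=-1 / 24545025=-0.00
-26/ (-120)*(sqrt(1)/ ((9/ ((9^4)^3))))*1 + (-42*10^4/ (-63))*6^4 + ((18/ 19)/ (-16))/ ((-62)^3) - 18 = 1233104512452177501/ 181129280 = 6807869563.95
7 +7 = 14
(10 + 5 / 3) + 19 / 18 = 12.72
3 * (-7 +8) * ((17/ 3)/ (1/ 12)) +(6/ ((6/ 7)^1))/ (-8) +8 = 1689/ 8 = 211.12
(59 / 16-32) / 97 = -453 / 1552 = -0.29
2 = 2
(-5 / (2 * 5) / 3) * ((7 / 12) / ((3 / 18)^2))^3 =-3087 / 2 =-1543.50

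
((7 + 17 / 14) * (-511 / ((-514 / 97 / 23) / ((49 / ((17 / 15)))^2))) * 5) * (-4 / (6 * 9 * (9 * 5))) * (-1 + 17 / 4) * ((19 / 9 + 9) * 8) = -1461489810462500 / 18048339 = -80976416.19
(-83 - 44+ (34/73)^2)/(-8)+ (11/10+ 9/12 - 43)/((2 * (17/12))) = 4799091/3623720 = 1.32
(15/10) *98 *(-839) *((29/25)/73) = -3576657/1825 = -1959.81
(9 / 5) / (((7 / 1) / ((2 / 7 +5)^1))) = 333 / 245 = 1.36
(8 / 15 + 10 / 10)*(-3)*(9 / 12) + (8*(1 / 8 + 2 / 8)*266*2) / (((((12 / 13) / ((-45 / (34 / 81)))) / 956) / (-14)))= 843487116027 / 340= 2480844458.90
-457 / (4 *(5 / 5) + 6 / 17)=-7769 / 74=-104.99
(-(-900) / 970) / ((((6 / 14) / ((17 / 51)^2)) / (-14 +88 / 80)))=-301 / 97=-3.10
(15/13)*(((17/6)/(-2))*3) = -255/52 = -4.90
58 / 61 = 0.95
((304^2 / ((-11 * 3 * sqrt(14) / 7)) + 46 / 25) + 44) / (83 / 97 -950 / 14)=-389067 / 568675 + 15687616 * sqrt(14) / 750651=77.51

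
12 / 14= 6 / 7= 0.86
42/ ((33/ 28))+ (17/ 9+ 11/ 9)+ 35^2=125111/ 99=1263.75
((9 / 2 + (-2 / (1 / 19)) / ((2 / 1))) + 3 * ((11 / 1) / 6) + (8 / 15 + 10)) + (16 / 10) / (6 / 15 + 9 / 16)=3691 / 1155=3.20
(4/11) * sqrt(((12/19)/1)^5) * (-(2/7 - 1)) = 5760 * sqrt(57)/528143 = 0.08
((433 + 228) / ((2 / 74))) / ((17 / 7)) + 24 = 171607 / 17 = 10094.53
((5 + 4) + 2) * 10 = 110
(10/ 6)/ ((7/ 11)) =55/ 21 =2.62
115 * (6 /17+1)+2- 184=-449 /17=-26.41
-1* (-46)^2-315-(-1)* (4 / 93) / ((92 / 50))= -5199859 / 2139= -2430.98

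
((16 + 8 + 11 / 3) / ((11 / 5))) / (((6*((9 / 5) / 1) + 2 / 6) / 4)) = 8300 / 1837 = 4.52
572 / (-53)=-572 / 53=-10.79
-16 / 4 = -4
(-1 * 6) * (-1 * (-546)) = -3276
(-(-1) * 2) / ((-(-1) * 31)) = 2 / 31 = 0.06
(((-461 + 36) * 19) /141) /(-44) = 8075 /6204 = 1.30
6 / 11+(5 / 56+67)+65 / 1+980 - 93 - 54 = 965.63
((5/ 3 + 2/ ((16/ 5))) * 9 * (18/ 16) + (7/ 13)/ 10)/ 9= 96749/ 37440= 2.58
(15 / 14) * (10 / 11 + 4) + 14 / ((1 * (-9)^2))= 33883 / 6237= 5.43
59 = 59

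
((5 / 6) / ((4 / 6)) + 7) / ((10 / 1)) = 33 / 40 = 0.82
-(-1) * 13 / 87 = 13 / 87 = 0.15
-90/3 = -30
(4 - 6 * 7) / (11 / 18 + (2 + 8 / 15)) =-3420 / 283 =-12.08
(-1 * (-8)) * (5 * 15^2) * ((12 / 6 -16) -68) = -738000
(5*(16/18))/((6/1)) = 20/27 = 0.74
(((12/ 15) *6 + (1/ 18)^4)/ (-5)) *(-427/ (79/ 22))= 11833758013/ 103663800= 114.16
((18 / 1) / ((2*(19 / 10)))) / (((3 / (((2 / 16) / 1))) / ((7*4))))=105 / 19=5.53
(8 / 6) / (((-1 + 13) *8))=1 / 72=0.01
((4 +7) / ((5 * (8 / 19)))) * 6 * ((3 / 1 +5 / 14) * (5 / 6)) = 9823 / 112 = 87.71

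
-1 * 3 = -3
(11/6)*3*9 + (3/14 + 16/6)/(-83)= 86218/1743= 49.47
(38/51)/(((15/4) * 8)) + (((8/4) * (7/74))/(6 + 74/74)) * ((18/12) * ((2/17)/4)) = 2947/113220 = 0.03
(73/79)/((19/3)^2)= 657/28519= 0.02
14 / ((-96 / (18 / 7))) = -3 / 8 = -0.38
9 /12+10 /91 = 313 /364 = 0.86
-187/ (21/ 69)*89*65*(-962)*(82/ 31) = 1962735285940/ 217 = 9044863068.85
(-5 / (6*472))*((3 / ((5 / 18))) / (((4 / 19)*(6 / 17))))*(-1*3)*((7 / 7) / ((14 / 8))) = 2907 / 6608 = 0.44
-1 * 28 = -28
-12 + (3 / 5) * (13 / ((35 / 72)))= 708 / 175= 4.05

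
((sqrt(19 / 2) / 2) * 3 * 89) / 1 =267 * sqrt(38) / 4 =411.47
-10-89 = -99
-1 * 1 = -1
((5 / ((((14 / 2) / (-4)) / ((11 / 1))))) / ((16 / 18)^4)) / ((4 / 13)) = -4691115 / 28672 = -163.61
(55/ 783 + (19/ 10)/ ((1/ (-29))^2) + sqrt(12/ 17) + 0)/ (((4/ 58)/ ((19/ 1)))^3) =167284151* sqrt(51)/ 68 + 72175075748833/ 2160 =33431955270.63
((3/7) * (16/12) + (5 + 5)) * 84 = 888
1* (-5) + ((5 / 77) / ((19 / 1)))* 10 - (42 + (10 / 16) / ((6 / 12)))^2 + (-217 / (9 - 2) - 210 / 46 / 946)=-1906.53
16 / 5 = 3.20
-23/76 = -0.30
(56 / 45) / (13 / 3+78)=56 / 3705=0.02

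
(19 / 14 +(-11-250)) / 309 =-3635 / 4326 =-0.84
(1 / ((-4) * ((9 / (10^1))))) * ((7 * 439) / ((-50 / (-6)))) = -3073 / 30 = -102.43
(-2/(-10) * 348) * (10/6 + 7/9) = 2552/15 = 170.13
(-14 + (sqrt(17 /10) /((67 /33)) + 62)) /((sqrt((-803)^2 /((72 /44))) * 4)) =0.02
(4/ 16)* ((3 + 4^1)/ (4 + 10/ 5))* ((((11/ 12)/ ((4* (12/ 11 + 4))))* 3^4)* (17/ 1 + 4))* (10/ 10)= 22869/ 1024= 22.33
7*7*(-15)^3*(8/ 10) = -132300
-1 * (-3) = 3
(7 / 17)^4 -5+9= 336485 / 83521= 4.03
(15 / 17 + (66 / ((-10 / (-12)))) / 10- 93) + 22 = -26434 / 425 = -62.20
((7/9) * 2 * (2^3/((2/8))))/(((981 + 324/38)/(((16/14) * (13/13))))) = 9728/169209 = 0.06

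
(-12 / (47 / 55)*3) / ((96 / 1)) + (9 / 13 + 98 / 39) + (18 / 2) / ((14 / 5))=613895 / 102648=5.98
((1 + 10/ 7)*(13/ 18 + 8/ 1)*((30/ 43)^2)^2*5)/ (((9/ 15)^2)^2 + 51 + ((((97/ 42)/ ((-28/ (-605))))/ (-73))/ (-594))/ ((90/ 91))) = 639162778500000000/ 1302370424291931023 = 0.49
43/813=0.05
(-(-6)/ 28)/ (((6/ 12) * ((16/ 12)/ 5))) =45/ 28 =1.61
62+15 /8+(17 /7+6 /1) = 4049 /56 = 72.30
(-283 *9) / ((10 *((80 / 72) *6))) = -7641 / 200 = -38.20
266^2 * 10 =707560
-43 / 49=-0.88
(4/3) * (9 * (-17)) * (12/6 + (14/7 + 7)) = -2244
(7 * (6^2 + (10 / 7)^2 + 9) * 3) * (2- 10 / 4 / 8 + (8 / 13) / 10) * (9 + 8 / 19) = 450306183 / 27664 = 16277.70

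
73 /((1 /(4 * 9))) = 2628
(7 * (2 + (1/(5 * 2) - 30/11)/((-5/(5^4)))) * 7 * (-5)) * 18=-16028145/11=-1457104.09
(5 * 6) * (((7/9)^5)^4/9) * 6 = 1595845325952240020/12157665459056928801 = 0.13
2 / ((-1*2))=-1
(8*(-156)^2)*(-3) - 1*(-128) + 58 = -583878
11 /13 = 0.85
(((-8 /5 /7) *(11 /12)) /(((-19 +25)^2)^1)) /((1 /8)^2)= -352 /945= -0.37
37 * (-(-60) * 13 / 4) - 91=7124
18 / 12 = 3 / 2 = 1.50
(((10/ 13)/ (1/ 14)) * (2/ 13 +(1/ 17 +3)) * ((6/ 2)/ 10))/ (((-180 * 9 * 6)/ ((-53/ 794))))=26341/ 369548244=0.00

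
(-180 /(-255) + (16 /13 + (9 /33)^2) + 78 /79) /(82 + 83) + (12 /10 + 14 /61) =30781596173 /21262705035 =1.45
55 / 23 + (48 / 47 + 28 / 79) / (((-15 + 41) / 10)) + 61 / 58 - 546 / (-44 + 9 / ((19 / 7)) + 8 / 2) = 846262240673 / 44880419662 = 18.86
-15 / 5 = -3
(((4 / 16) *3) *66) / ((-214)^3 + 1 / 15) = -1485 / 294010318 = -0.00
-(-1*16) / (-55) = -16 / 55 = -0.29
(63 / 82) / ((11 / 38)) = 1197 / 451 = 2.65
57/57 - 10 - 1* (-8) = -1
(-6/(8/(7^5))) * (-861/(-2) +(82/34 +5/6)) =-371787647/68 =-5467465.40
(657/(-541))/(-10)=657/5410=0.12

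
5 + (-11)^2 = 126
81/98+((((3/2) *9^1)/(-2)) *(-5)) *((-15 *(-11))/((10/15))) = 3274749/392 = 8353.95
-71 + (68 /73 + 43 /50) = -252611 /3650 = -69.21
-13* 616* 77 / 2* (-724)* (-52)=-11607179584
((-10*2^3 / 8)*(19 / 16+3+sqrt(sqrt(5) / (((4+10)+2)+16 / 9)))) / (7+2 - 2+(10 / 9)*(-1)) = -3015 / 424 - 27*sqrt(2)*5^(3 / 4) / 212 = -7.71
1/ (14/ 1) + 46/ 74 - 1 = -159/ 518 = -0.31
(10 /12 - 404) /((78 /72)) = -4838 /13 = -372.15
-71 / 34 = -2.09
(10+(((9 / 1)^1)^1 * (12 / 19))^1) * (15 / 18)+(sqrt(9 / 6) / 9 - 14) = -53 / 57+sqrt(6) / 18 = -0.79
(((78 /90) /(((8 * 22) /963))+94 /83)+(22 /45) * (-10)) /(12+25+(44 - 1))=647951 /52588800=0.01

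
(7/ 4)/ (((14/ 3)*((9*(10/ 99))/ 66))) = 1089/ 40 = 27.22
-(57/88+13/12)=-457/264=-1.73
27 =27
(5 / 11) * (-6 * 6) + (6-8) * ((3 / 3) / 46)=-4151 / 253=-16.41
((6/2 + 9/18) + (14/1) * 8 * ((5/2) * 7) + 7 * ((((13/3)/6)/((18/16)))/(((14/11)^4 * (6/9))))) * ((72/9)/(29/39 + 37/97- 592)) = -183679934581/6900309360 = -26.62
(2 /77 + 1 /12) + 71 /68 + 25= 205409 /7854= 26.15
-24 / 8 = -3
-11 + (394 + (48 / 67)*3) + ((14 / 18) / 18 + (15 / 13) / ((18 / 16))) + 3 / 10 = 136346194 / 352755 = 386.52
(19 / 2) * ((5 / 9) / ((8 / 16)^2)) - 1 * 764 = -6686 / 9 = -742.89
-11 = -11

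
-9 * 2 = -18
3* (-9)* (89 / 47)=-51.13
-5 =-5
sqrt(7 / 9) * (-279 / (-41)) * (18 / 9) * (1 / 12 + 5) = 1891 * sqrt(7) / 82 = 61.01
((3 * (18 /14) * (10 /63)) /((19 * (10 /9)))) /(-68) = -27 /63308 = -0.00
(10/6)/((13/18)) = 30/13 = 2.31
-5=-5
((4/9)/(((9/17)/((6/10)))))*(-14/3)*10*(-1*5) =9520/81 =117.53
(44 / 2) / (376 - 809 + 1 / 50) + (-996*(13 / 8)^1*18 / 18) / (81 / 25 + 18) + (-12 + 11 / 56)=-18895260953 / 214584888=-88.05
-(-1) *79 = 79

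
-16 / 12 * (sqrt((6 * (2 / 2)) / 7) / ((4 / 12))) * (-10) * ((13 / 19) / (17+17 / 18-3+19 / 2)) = 1.04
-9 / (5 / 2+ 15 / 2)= -9 / 10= -0.90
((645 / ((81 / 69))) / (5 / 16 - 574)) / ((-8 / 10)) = 98900 / 82611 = 1.20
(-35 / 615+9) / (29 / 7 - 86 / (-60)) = 77000 / 48011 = 1.60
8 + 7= 15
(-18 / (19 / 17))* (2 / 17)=-36 / 19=-1.89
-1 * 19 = -19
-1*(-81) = 81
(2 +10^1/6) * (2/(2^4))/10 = 11/240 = 0.05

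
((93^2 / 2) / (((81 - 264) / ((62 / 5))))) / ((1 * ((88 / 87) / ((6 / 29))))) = -804357 / 13420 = -59.94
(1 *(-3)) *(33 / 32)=-99 / 32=-3.09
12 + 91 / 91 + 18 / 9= 15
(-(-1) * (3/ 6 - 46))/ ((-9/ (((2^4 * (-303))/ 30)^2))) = 29705312/ 225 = 132023.61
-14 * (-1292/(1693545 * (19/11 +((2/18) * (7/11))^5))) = 4095597148236/662345795386405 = 0.01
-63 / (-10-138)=63 / 148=0.43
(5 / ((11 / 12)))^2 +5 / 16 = 58205 / 1936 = 30.06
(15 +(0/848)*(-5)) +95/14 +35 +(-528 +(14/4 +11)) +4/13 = -41533/91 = -456.41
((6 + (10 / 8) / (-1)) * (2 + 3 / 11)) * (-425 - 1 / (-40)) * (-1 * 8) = 1614905 / 44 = 36702.39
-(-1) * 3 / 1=3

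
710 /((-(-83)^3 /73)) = 51830 /571787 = 0.09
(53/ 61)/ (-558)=-53/ 34038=-0.00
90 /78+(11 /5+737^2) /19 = 28589.11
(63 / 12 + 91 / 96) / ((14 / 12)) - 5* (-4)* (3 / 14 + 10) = 23475 / 112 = 209.60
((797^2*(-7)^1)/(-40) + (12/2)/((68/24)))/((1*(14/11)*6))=831504421/57120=14557.15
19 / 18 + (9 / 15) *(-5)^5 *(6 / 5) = -40481 / 18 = -2248.94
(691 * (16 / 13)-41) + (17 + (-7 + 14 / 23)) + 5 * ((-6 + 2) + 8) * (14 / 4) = 266131 / 299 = 890.07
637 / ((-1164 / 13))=-7.11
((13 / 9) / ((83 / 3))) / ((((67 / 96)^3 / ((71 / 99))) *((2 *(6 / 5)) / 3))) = 37806080 / 274596619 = 0.14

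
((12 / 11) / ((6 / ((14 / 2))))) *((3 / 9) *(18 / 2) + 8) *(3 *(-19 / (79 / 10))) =-7980 / 79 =-101.01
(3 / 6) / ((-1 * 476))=-1 / 952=-0.00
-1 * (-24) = 24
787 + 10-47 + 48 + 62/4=1627/2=813.50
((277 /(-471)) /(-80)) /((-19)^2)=277 /13602480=0.00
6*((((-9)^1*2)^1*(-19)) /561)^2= 77976 /34969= 2.23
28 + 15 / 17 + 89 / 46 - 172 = -110405 / 782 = -141.18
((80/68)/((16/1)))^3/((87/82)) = 5125/13677792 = 0.00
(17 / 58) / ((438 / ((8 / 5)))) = 34 / 31755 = 0.00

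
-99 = -99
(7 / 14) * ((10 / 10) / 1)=1 / 2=0.50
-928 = -928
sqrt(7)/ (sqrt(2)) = sqrt(14)/ 2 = 1.87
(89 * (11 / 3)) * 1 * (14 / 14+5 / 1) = 1958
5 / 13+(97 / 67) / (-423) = 140444 / 368433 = 0.38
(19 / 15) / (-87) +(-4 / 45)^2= -0.01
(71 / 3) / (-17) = -1.39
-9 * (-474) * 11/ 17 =46926/ 17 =2760.35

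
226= 226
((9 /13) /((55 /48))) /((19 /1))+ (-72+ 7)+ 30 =-475043 /13585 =-34.97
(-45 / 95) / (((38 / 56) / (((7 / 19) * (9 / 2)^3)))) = -321489 / 13718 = -23.44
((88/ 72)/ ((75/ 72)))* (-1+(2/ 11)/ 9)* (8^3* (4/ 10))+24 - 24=-794624/ 3375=-235.44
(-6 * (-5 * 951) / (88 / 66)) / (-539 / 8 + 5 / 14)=-44380 / 139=-319.28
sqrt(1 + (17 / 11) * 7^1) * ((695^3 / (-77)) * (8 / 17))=-2685619000 * sqrt(1430) / 14399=-7053100.75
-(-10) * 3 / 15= 2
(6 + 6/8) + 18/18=31/4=7.75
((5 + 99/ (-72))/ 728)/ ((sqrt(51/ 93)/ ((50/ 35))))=145 * sqrt(527)/ 346528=0.01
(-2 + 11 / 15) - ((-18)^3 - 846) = 100151 / 15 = 6676.73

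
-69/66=-23/22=-1.05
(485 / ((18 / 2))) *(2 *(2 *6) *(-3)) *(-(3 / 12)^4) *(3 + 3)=1455 / 16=90.94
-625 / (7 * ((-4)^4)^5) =-625 / 7696581394432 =-0.00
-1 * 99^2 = -9801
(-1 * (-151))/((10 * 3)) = 151/30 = 5.03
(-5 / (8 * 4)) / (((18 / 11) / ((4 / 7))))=-55 / 1008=-0.05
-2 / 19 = -0.11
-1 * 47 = -47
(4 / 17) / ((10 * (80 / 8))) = 1 / 425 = 0.00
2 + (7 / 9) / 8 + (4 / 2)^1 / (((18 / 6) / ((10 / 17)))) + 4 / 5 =20131 / 6120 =3.29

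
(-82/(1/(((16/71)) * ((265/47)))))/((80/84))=-365064/3337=-109.40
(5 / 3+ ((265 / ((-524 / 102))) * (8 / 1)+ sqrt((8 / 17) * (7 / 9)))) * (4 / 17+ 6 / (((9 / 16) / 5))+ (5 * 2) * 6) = -935552800 / 20043+ 11584 * sqrt(238) / 2601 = -46608.58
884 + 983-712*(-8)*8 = 47435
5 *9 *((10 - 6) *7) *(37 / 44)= 11655 / 11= 1059.55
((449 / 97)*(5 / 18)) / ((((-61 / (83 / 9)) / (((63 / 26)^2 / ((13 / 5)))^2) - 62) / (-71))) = 64323545414625 / 44598813538196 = 1.44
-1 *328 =-328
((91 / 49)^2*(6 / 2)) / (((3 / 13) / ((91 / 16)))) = 28561 / 112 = 255.01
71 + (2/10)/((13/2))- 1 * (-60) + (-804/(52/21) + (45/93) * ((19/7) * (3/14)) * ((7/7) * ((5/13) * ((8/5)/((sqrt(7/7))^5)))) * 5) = -192.80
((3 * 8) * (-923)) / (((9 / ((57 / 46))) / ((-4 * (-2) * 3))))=-1683552 / 23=-73197.91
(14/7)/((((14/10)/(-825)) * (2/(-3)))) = 1767.86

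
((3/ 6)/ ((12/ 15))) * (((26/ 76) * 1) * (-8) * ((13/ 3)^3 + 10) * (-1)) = 160355/ 1026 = 156.29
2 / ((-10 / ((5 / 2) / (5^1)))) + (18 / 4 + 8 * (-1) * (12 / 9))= -94 / 15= -6.27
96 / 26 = 48 / 13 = 3.69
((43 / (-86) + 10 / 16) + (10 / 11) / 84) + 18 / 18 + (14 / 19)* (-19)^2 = 493667 / 1848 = 267.14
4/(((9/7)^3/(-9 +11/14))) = -11270/729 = -15.46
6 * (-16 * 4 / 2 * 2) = -384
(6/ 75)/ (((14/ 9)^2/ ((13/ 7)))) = 1053/ 17150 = 0.06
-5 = -5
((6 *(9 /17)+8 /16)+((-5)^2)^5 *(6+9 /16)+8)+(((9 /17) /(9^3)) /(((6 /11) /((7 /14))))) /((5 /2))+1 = 64086926.74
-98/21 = -14/3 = -4.67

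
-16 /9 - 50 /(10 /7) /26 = -731 /234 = -3.12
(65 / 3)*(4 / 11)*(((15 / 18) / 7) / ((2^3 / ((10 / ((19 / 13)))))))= 21125 / 26334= 0.80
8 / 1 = 8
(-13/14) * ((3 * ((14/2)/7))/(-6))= 13/28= 0.46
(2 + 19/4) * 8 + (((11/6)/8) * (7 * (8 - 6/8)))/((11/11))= 12601/192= 65.63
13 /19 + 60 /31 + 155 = 92838 /589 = 157.62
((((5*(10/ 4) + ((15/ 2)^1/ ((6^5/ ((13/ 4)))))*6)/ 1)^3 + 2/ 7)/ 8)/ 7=566984784928007/ 16181071183872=35.04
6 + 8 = 14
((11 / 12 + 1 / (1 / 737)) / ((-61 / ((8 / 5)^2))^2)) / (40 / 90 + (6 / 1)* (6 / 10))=388608 / 1209325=0.32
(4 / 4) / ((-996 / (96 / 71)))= -8 / 5893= -0.00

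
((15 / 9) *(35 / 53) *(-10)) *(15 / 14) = -625 / 53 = -11.79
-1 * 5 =-5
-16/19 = -0.84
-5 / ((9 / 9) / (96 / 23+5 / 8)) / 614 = -4415 / 112976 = -0.04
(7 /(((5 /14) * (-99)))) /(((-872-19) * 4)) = 49 /882090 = 0.00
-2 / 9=-0.22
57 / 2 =28.50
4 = 4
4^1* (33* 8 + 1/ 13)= 13732/ 13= 1056.31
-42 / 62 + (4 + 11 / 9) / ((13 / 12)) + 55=71504 / 1209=59.14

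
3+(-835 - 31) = -863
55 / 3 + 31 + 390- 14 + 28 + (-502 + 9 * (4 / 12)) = -137 / 3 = -45.67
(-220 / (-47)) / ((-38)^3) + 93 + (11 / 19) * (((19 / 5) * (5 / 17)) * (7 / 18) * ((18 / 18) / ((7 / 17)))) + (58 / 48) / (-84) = 20276276101 / 216634656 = 93.60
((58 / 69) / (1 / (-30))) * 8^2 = -37120 / 23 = -1613.91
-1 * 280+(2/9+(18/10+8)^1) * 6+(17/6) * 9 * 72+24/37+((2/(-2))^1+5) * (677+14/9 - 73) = 6724942/1665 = 4039.00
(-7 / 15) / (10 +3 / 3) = -7 / 165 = -0.04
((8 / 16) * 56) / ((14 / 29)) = 58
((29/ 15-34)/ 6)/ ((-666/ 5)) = 13/ 324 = 0.04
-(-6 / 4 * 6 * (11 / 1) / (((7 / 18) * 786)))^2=-88209 / 840889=-0.10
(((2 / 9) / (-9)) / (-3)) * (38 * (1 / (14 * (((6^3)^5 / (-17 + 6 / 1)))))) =-209 / 399892329381888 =-0.00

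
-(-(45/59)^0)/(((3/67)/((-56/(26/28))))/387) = -521239.38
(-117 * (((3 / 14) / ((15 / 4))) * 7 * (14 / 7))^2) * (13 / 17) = -24336 / 425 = -57.26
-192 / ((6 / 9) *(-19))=288 / 19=15.16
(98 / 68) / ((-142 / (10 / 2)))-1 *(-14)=67347 / 4828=13.95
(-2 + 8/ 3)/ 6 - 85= -764/ 9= -84.89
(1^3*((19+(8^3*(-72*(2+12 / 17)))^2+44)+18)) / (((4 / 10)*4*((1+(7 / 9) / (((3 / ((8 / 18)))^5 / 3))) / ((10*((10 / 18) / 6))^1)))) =5757138660.22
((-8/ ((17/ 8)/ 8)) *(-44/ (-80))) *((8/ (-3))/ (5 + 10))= 11264/ 3825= 2.94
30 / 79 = 0.38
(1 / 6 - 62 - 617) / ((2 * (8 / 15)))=-20365 / 32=-636.41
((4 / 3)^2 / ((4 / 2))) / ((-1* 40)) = -0.02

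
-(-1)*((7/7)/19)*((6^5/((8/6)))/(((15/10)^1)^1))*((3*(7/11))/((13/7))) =571536/2717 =210.36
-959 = -959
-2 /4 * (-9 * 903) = 8127 /2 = 4063.50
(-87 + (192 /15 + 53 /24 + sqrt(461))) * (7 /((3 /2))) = -60473 /180 + 14 * sqrt(461) /3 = -235.76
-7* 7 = -49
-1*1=-1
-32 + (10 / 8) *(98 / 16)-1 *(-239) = 6869 / 32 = 214.66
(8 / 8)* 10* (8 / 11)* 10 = 800 / 11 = 72.73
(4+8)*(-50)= -600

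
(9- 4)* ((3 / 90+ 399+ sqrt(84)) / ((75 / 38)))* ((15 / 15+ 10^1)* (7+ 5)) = 3344* sqrt(21) / 5+ 10007756 / 75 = 136501.57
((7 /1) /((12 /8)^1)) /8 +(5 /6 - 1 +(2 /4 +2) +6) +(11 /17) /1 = 1951 /204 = 9.56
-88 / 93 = -0.95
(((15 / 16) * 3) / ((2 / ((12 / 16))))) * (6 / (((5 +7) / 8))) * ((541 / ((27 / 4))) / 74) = 2705 / 592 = 4.57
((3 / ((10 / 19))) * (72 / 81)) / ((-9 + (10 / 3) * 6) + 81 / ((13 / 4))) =988 / 7005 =0.14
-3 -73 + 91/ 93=-6977/ 93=-75.02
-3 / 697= -0.00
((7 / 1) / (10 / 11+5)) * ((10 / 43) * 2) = 308 / 559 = 0.55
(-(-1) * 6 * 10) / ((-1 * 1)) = -60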